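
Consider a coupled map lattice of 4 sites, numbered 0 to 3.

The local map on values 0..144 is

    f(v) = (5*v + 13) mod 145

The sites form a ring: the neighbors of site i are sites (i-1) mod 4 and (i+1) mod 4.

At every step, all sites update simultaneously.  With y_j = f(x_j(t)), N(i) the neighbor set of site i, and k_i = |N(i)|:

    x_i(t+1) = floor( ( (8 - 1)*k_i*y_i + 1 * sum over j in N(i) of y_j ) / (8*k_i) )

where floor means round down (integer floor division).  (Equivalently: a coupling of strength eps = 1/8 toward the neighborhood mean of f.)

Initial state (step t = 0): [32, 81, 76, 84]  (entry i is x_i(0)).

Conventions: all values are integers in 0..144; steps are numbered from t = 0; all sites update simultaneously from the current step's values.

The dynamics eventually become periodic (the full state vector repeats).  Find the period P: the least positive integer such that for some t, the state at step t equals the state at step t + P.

Simulating step by step:
t=0: [32, 81, 76, 84]
t=1: [41, 120, 107, 133]
t=2: [72, 40, 107, 97]
t=3: [80, 71, 107, 67]
t=4: [116, 83, 107, 65]
t=5: [23, 128, 110, 49]
t=6: [123, 79, 123, 114]
t=7: [49, 109, 49, 8]
t=8: [109, 121, 109, 60]
t=9: [111, 48, 111, 35]
t=10: [125, 111, 125, 54]
t=11: [67, 123, 67, 128]
t=12: [58, 49, 58, 71]
t=13: [23, 100, 23, 69]
t=14: [121, 84, 121, 75]
t=15: [48, 129, 48, 90]
t=16: [101, 81, 101, 38]
t=17: [84, 122, 84, 61]
t=18: [129, 55, 129, 42]
t=19: [82, 134, 82, 78]
t=20: [129, 106, 129, 115]
t=21: [75, 104, 75, 16]
t=22: [97, 98, 97, 93]
t=23: [62, 67, 62, 45]
t=24: [38, 54, 38, 85]
t=25: [59, 128, 59, 9]
t=26: [23, 66, 23, 53]
t=27: [123, 62, 123, 132]
t=28: [49, 34, 49, 87]
t=29: [102, 47, 102, 25]
t=30: [92, 101, 92, 131]
t=31: [43, 77, 43, 81]
t=32: [87, 104, 87, 122]
t=33: [20, 87, 20, 39]
t=34: [103, 25, 103, 69]
t=35: [94, 132, 94, 71]
t=36: [52, 87, 52, 74]
t=37: [118, 27, 118, 97]
t=38: [24, 5, 24, 58]
t=39: [119, 49, 119, 28]
t=40: [32, 102, 32, 10]
t=41: [33, 80, 33, 58]
t=42: [37, 111, 37, 15]
t=43: [60, 123, 60, 83]
t=44: [31, 44, 31, 123]
t=45: [28, 79, 28, 44]
t=46: [19, 104, 19, 78]
t=47: [107, 99, 107, 112]
t=48: [112, 78, 112, 134]
t=49: [134, 116, 134, 107]
t=50: [98, 24, 98, 111]
t=51: [76, 124, 76, 124]
t=52: [96, 59, 96, 59]
t=53: [53, 23, 53, 23]
t=54: [132, 128, 132, 128]
t=55: [90, 75, 90, 75]
t=56: [36, 89, 36, 89]
t=57: [44, 26, 44, 26]
t=58: [94, 136, 94, 136]
t=59: [56, 104, 56, 104]
t=60: [14, 86, 14, 86]
t=61: [73, 17, 73, 17]
t=62: [89, 96, 89, 96]
t=63: [27, 53, 27, 53]
t=64: [19, 116, 19, 116]
t=65: [96, 24, 96, 24]
t=66: [67, 123, 67, 123]
t=67: [56, 49, 56, 49]
t=68: [16, 99, 16, 99]
t=69: [90, 75, 90, 75]

Answer: 14
Key observation: The state at step 55, [90, 75, 90, 75], reappears at step 69 — and no state repeats earlier — so the cycle the system enters has period 14.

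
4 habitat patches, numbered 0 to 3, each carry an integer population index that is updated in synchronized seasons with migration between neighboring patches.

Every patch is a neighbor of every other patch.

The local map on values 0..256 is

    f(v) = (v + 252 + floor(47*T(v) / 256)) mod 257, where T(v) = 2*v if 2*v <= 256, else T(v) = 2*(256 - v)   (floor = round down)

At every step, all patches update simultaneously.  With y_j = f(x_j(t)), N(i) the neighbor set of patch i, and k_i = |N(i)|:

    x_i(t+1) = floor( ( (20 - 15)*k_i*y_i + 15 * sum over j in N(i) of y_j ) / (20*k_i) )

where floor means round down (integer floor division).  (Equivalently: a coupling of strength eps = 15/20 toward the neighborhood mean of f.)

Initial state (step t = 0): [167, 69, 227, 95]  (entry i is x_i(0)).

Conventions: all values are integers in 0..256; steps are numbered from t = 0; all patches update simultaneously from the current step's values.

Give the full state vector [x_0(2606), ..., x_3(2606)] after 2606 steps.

Simulating step by step:
t=0: [167, 69, 227, 95]
t=1: [159, 159, 159, 159]
t=2: [189, 189, 189, 189]
t=3: [208, 208, 208, 208]
t=4: [220, 220, 220, 220]
t=5: [228, 228, 228, 228]
t=6: [233, 233, 233, 233]
t=7: [236, 236, 236, 236]
t=8: [238, 238, 238, 238]
t=9: [239, 239, 239, 239]
t=10: [240, 240, 240, 240]
t=11: [240, 240, 240, 240]

Answer: [240, 240, 240, 240]
Key observation: The state at step 10, [240, 240, 240, 240], reappears at step 11: the system is in a cycle of period 1 from step 10 on.  Therefore the state at step 2606 equals the state at step 10 + ((2606 - 10) mod 1) = 10, which is [240, 240, 240, 240].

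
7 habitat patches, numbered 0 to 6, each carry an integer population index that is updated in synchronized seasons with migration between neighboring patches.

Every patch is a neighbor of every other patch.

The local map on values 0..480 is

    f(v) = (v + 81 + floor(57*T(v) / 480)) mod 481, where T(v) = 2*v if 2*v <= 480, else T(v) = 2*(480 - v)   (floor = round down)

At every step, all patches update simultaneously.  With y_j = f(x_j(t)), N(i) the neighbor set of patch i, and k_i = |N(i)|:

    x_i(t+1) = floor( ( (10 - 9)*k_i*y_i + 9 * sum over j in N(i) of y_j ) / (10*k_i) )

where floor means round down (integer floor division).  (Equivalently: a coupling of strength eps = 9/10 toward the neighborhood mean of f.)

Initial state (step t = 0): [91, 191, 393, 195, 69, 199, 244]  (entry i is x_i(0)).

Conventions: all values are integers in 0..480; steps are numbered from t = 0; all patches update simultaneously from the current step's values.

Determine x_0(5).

Answer: x_0(5) = 184

Derivation:
t=0: [91, 191, 393, 195, 69, 199, 244]
t=1: [248, 242, 257, 241, 249, 241, 238]
t=2: [381, 381, 380, 381, 381, 381, 381]
t=3: [3, 3, 3, 3, 3, 3, 3]
t=4: [84, 84, 84, 84, 84, 84, 84]
t=5: [184, 184, 184, 184, 184, 184, 184]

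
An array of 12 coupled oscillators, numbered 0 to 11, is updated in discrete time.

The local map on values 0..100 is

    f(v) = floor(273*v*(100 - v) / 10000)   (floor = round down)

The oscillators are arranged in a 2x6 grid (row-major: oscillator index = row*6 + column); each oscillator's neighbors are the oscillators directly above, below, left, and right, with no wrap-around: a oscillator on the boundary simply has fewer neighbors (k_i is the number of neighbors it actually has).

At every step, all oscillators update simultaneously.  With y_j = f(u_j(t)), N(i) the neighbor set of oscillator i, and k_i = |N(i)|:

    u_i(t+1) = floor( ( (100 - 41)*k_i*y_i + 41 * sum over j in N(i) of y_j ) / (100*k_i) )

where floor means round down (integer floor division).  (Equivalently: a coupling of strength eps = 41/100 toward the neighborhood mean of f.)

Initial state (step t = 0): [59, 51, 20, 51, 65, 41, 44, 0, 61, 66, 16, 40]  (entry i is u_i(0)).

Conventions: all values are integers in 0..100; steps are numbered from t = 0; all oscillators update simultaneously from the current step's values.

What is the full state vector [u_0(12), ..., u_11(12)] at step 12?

Simulating step by step:
t=0: [59, 51, 20, 51, 65, 41, 44, 0, 61, 66, 16, 40]
t=1: [66, 55, 52, 62, 59, 64, 53, 27, 51, 58, 46, 59]
t=2: [63, 64, 67, 65, 65, 63, 63, 59, 65, 66, 66, 65]
t=3: [62, 62, 60, 61, 62, 62, 63, 64, 62, 61, 61, 62]
t=4: [63, 63, 64, 64, 64, 64, 63, 62, 63, 64, 64, 64]
t=5: [63, 63, 62, 62, 62, 62, 63, 63, 62, 62, 62, 62]
t=6: [63, 63, 63, 64, 64, 64, 63, 63, 63, 64, 64, 64]
t=7: [63, 63, 62, 62, 62, 62, 63, 63, 62, 62, 62, 62]
t=8: [63, 63, 63, 64, 64, 64, 63, 63, 63, 64, 64, 64]
t=9: [63, 63, 62, 62, 62, 62, 63, 63, 62, 62, 62, 62]
t=10: [63, 63, 63, 64, 64, 64, 63, 63, 63, 64, 64, 64]
t=11: [63, 63, 62, 62, 62, 62, 63, 63, 62, 62, 62, 62]
t=12: [63, 63, 63, 64, 64, 64, 63, 63, 63, 64, 64, 64]

Answer: [63, 63, 63, 64, 64, 64, 63, 63, 63, 64, 64, 64]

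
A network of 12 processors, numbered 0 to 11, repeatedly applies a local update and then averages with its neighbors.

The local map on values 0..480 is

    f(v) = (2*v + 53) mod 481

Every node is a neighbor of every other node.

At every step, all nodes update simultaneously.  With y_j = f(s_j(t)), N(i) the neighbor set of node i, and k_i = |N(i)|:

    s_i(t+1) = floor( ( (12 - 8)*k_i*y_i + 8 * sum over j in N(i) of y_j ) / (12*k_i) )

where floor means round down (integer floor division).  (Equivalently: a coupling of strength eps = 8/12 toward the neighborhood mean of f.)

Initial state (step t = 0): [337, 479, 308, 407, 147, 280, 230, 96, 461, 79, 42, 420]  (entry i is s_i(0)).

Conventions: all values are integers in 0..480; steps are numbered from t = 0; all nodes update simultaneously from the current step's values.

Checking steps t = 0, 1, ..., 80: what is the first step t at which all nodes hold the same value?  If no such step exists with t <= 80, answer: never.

Answer: 28
Key observation: Synchronization is absorbing here: once all nodes are equal they stay equal, and step 28 is the first all-equal step.

Derivation:
t=0: [337, 479, 308, 407, 147, 280, 230, 96, 461, 79, 42, 420]  (not all equal)
t=1: [212, 158, 196, 250, 239, 181, 154, 212, 148, 202, 182, 257]  (not all equal)
t=2: [371, 341, 362, 260, 254, 354, 339, 371, 336, 365, 354, 264]  (not all equal)
t=3: [255, 239, 250, 195, 191, 246, 238, 255, 236, 252, 246, 197]  (not all equal)
t=4: [137, 129, 135, 236, 234, 133, 128, 137, 127, 136, 133, 237]  (not all equal)
t=5: [270, 266, 269, 193, 192, 268, 265, 270, 265, 270, 268, 194]  (not all equal)
t=6: [169, 166, 168, 258, 257, 168, 166, 169, 166, 169, 168, 258]  (not all equal)
t=7: [334, 332, 333, 251, 251, 333, 332, 334, 332, 334, 333, 251]  (not all equal)
t=8: [208, 207, 208, 163, 163, 208, 207, 208, 207, 208, 208, 163]  (not all equal)
t=9: [452, 451, 452, 427, 427, 452, 451, 452, 451, 452, 452, 427]  (not all equal)
t=10: [466, 466, 466, 452, 452, 466, 466, 466, 466, 466, 466, 452]  (not all equal)
t=11: [105, 105, 105, 228, 228, 105, 105, 105, 105, 105, 105, 228]  (not all equal)
t=12: [220, 220, 220, 156, 156, 220, 220, 220, 220, 220, 220, 156]  (not all equal)
t=13: [76, 76, 76, 172, 172, 76, 76, 76, 76, 76, 76, 172]  (not all equal)
t=14: [239, 239, 239, 292, 292, 239, 239, 239, 239, 239, 239, 292]  (not all equal)
t=15: [69, 69, 69, 98, 98, 69, 69, 69, 69, 69, 69, 98]  (not all equal)
t=16: [201, 201, 201, 217, 217, 201, 201, 201, 201, 201, 201, 217]  (not all equal)
t=17: [373, 373, 373, 250, 250, 373, 373, 373, 373, 373, 373, 250]  (not all equal)
t=18: [273, 273, 273, 206, 206, 273, 273, 273, 273, 273, 273, 206]  (not all equal)
t=19: [181, 181, 181, 275, 275, 181, 181, 181, 181, 181, 181, 275]  (not all equal)
t=20: [361, 361, 361, 281, 281, 361, 361, 361, 361, 361, 361, 281]  (not all equal)
t=21: [264, 264, 264, 221, 221, 264, 264, 264, 264, 264, 264, 221]  (not all equal)
t=22: [84, 84, 84, 60, 60, 84, 84, 84, 84, 84, 84, 60]  (not all equal)
t=23: [212, 212, 212, 199, 199, 212, 212, 212, 212, 212, 212, 199]  (not all equal)
t=24: [472, 472, 472, 465, 465, 472, 472, 472, 472, 472, 472, 465]  (not all equal)
t=25: [32, 32, 32, 28, 28, 32, 32, 32, 32, 32, 32, 28]  (not all equal)
t=26: [115, 115, 115, 113, 113, 115, 115, 115, 115, 115, 115, 113]  (not all equal)
t=27: [282, 282, 282, 281, 281, 282, 282, 282, 282, 282, 282, 281]  (not all equal)
t=28: [135, 135, 135, 135, 135, 135, 135, 135, 135, 135, 135, 135]  (all equal)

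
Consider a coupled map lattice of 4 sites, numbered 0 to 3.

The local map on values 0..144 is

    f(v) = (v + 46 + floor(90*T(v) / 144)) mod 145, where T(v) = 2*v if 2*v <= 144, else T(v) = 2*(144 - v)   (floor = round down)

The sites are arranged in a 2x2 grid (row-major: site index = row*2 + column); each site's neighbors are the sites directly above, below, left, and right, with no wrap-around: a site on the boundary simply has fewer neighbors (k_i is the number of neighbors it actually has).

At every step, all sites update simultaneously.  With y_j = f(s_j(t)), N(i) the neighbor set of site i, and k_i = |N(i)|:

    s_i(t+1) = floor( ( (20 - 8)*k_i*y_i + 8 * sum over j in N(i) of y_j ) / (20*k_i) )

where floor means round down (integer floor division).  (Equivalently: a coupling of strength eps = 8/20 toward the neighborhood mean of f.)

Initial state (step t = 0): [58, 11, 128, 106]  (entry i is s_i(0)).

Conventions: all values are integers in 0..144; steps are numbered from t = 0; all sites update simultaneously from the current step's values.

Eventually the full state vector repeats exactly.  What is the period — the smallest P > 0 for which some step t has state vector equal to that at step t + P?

Answer: 21
Key observation: The state at step 17, [58, 58, 58, 58], reappears at step 38 — and no state repeats earlier — so the cycle the system enters has period 21.

Derivation:
t=0: [58, 11, 128, 106]
t=1: [42, 59, 46, 56]
t=2: [91, 53, 35, 23]
t=3: [63, 43, 105, 87]
t=4: [64, 105, 52, 74]
t=5: [41, 53, 32, 51]
t=6: [110, 42, 101, 36]
t=7: [70, 120, 69, 115]
t=8: [56, 52, 55, 52]
t=9: [24, 19, 23, 19]
t=10: [97, 90, 95, 89]
t=11: [56, 57, 57, 57]
t=12: [27, 28, 28, 29]
t=13: [107, 108, 108, 110]
t=14: [54, 53, 53, 53]
t=15: [21, 20, 20, 20]
t=16: [92, 91, 91, 91]
t=17: [58, 58, 58, 58]
t=18: [31, 31, 31, 31]
t=19: [115, 115, 115, 115]
t=20: [52, 52, 52, 52]
t=21: [18, 18, 18, 18]
t=22: [86, 86, 86, 86]
t=23: [59, 59, 59, 59]
t=24: [33, 33, 33, 33]
t=25: [120, 120, 120, 120]
t=26: [51, 51, 51, 51]
t=27: [15, 15, 15, 15]
t=28: [79, 79, 79, 79]
t=29: [61, 61, 61, 61]
t=30: [38, 38, 38, 38]
t=31: [131, 131, 131, 131]
t=32: [48, 48, 48, 48]
t=33: [9, 9, 9, 9]
t=34: [66, 66, 66, 66]
t=35: [49, 49, 49, 49]
t=36: [11, 11, 11, 11]
t=37: [70, 70, 70, 70]
t=38: [58, 58, 58, 58]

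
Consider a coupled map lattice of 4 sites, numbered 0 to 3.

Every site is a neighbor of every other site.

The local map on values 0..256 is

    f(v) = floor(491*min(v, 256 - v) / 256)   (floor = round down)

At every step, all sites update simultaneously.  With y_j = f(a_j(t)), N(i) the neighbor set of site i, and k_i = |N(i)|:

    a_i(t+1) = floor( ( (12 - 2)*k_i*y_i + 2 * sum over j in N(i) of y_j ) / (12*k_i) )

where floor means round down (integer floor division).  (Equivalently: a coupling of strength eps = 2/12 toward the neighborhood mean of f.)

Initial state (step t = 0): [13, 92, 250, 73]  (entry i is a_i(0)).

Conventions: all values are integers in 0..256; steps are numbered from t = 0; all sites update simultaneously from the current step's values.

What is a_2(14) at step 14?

Simulating step by step:
t=0: [13, 92, 250, 73]
t=1: [38, 156, 28, 128]
t=2: [87, 179, 72, 221]
t=3: [157, 143, 136, 80]
t=4: [190, 211, 222, 162]
t=5: [123, 92, 75, 165]
t=6: [223, 177, 151, 175]
t=7: [80, 149, 188, 152]
t=8: [157, 197, 139, 192]
t=9: [183, 123, 210, 130]
t=10: [148, 221, 107, 226]
t=11: [190, 81, 189, 74]
t=12: [128, 151, 130, 140]
t=13: [241, 206, 237, 223]
t=14: [34, 86, 40, 61]

Answer: a_2(14) = 40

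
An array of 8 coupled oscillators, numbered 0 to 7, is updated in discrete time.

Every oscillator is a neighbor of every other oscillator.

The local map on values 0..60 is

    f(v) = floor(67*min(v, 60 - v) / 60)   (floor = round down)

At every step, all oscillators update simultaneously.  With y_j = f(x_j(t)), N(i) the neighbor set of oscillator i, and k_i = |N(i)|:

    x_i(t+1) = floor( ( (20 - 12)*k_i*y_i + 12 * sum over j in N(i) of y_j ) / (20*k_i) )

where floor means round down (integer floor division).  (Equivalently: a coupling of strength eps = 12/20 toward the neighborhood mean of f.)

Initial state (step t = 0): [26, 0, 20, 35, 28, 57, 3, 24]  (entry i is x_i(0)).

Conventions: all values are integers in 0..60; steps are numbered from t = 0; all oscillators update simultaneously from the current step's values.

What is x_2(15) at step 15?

Answer: x_2(15) = 33

Derivation:
t=0: [26, 0, 20, 35, 28, 57, 3, 24]
t=1: [21, 12, 19, 20, 21, 13, 13, 20]
t=2: [20, 17, 19, 19, 20, 17, 17, 19]
t=3: [20, 19, 20, 20, 20, 19, 19, 20]
t=4: [21, 21, 21, 21, 21, 21, 21, 21]
t=5: [23, 23, 23, 23, 23, 23, 23, 23]
t=6: [25, 25, 25, 25, 25, 25, 25, 25]
t=7: [27, 27, 27, 27, 27, 27, 27, 27]
t=8: [30, 30, 30, 30, 30, 30, 30, 30]
t=9: [33, 33, 33, 33, 33, 33, 33, 33]
t=10: [30, 30, 30, 30, 30, 30, 30, 30]
t=11: [33, 33, 33, 33, 33, 33, 33, 33]
t=12: [30, 30, 30, 30, 30, 30, 30, 30]
t=13: [33, 33, 33, 33, 33, 33, 33, 33]
t=14: [30, 30, 30, 30, 30, 30, 30, 30]
t=15: [33, 33, 33, 33, 33, 33, 33, 33]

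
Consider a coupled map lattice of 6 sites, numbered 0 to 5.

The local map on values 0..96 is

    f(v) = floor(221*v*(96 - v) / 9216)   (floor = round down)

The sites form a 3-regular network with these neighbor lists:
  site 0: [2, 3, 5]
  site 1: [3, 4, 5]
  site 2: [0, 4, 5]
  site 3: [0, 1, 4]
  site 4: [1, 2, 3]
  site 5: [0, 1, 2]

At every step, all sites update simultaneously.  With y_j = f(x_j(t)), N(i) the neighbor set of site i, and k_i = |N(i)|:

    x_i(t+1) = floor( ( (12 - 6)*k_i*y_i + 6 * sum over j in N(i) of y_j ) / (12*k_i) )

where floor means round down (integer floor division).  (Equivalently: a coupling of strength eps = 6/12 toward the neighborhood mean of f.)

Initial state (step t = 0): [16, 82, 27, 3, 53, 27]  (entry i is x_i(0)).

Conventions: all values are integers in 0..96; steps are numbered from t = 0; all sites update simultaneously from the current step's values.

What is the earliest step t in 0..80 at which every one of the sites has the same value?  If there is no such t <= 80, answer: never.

Simulating step by step:
t=0: [16, 82, 27, 3, 53, 27]  (not all equal)
t=1: [30, 30, 43, 21, 39, 38]  (not all equal)
t=2: [47, 47, 52, 43, 49, 50]  (not all equal)
t=3: [54, 54, 54, 54, 54, 54]  (all equal)

Answer: 3
Key observation: Synchronization is absorbing here: once all sites are equal they stay equal, and step 3 is the first all-equal step.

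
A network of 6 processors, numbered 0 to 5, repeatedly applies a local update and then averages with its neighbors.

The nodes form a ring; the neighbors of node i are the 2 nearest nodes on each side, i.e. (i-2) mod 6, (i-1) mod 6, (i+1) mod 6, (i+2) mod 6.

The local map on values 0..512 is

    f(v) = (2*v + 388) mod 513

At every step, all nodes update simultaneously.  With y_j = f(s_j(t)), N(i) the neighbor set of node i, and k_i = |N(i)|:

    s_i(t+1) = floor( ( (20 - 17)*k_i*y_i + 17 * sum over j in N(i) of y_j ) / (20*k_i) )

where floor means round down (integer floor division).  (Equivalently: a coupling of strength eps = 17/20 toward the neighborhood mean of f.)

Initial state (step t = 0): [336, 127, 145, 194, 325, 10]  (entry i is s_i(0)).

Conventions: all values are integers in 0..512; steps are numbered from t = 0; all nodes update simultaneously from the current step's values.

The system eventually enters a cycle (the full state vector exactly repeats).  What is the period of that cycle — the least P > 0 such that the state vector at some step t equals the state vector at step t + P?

Answer: 18
Key observation: The state at step 9, [244, 244, 244, 244, 244, 244], reappears at step 27 — and no state repeats earlier — so the cycle the system enters has period 18.

Derivation:
t=0: [336, 127, 145, 194, 325, 10]
t=1: [156, 204, 117, 191, 186, 154]
t=2: [202, 198, 223, 213, 193, 234]
t=3: [296, 305, 284, 299, 303, 287]
t=4: [464, 462, 471, 465, 461, 472]
t=5: [294, 296, 290, 294, 295, 290]
t=6: [460, 460, 463, 460, 459, 463]
t=7: [284, 284, 282, 284, 284, 282]
t=8: [441, 441, 442, 441, 441, 442]
t=9: [244, 244, 244, 244, 244, 244]
t=10: [363, 363, 363, 363, 363, 363]
t=11: [88, 88, 88, 88, 88, 88]
t=12: [51, 51, 51, 51, 51, 51]
t=13: [490, 490, 490, 490, 490, 490]
t=14: [342, 342, 342, 342, 342, 342]
t=15: [46, 46, 46, 46, 46, 46]
t=16: [480, 480, 480, 480, 480, 480]
t=17: [322, 322, 322, 322, 322, 322]
t=18: [6, 6, 6, 6, 6, 6]
t=19: [400, 400, 400, 400, 400, 400]
t=20: [162, 162, 162, 162, 162, 162]
t=21: [199, 199, 199, 199, 199, 199]
t=22: [273, 273, 273, 273, 273, 273]
t=23: [421, 421, 421, 421, 421, 421]
t=24: [204, 204, 204, 204, 204, 204]
t=25: [283, 283, 283, 283, 283, 283]
t=26: [441, 441, 441, 441, 441, 441]
t=27: [244, 244, 244, 244, 244, 244]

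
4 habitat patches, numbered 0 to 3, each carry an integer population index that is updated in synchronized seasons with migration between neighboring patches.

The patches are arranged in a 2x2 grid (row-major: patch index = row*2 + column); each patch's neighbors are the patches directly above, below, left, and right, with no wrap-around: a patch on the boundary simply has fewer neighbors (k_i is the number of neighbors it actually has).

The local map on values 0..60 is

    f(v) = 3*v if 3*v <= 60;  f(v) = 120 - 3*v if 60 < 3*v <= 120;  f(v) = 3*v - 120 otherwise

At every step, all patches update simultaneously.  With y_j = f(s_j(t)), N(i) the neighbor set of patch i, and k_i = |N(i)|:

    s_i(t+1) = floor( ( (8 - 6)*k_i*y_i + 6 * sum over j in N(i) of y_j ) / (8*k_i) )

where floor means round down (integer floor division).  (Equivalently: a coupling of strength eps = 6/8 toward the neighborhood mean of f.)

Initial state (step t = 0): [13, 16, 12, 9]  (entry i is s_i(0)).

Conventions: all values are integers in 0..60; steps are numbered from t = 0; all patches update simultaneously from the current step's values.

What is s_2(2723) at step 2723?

Answer: s_2(2723) = 42
Key observation: The state at step 15, [18, 42, 42, 18], reappears at step 16: the system is in a cycle of period 1 from step 15 on.  Therefore the state at step 2723 equals the state at step 15 + ((2723 - 15) mod 1) = 15, which is [18, 42, 42, 18].

Derivation:
t=0: [13, 16, 12, 9]
t=1: [41, 36, 33, 38]
t=2: [13, 6, 8, 13]
t=3: [25, 33, 35, 25]
t=4: [24, 39, 37, 24]
t=5: [16, 36, 38, 16]
t=6: [18, 39, 37, 18]
t=7: [18, 41, 42, 18]
t=8: [16, 41, 42, 16]
t=9: [15, 36, 37, 15]
t=10: [19, 36, 36, 19]
t=11: [23, 45, 45, 23]
t=12: [24, 42, 42, 24]
t=13: [16, 37, 37, 16]
t=14: [18, 38, 38, 18]
t=15: [18, 42, 42, 18]
t=16: [18, 42, 42, 18]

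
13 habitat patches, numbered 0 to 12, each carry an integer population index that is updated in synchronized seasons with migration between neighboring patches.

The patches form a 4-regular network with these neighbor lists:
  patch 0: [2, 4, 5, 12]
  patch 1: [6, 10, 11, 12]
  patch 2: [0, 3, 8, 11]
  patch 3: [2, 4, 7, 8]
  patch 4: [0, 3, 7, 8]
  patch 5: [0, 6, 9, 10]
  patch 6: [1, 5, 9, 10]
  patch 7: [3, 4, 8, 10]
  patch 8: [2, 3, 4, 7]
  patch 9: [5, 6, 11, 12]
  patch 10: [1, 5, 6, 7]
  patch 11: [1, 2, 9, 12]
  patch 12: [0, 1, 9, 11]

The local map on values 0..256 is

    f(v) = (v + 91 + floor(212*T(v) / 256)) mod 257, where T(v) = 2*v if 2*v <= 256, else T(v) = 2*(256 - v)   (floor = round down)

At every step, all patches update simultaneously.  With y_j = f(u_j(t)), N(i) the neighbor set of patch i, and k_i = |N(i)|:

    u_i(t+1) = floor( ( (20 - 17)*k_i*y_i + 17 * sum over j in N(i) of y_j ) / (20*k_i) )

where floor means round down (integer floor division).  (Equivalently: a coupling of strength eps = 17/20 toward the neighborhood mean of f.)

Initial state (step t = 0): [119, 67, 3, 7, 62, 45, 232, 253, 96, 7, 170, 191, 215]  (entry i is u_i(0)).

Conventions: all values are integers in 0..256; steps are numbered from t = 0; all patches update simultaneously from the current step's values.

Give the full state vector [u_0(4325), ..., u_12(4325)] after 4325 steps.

Simulating step by step:
t=0: [119, 67, 3, 7, 62, 45, 232, 253, 96, 7, 170, 191, 215]
t=1: [166, 107, 116, 129, 131, 139, 116, 140, 130, 135, 110, 90, 102]
t=2: [146, 112, 141, 164, 166, 149, 144, 161, 164, 128, 144, 124, 123]
t=3: [159, 157, 157, 153, 152, 164, 157, 152, 153, 163, 153, 158, 157]
t=4: [153, 154, 155, 156, 156, 153, 153, 157, 156, 152, 154, 153, 153]
t=5: [156, 156, 156, 155, 155, 157, 156, 155, 155, 157, 156, 156, 157]
t=6: [154, 154, 155, 155, 155, 154, 154, 155, 155, 154, 155, 154, 154]
t=7: [156, 156, 156, 156, 156, 156, 156, 156, 156, 156, 156, 156, 156]
t=8: [155, 155, 155, 155, 155, 155, 155, 155, 155, 155, 155, 155, 155]
t=9: [156, 156, 156, 156, 156, 156, 156, 156, 156, 156, 156, 156, 156]

Answer: [156, 156, 156, 156, 156, 156, 156, 156, 156, 156, 156, 156, 156]
Key observation: The state at step 7, [156, 156, 156, 156, 156, 156, 156, 156, 156, 156, 156, 156, 156], reappears at step 9: the system is in a cycle of period 2 from step 7 on.  Therefore the state at step 4325 equals the state at step 7 + ((4325 - 7) mod 2) = 7, which is [156, 156, 156, 156, 156, 156, 156, 156, 156, 156, 156, 156, 156].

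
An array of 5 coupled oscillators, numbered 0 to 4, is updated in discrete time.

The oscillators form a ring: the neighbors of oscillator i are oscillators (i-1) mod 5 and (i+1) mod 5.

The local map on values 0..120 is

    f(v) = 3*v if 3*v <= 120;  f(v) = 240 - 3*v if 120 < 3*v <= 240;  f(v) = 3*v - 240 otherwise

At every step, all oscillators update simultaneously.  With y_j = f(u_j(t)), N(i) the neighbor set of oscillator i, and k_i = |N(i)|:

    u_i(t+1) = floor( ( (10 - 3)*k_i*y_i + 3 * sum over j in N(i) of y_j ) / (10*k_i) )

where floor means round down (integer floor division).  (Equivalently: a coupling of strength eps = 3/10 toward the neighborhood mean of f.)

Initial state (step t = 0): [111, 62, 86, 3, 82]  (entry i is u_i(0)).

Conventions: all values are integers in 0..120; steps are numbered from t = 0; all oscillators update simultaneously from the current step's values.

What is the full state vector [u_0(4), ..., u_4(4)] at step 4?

Simulating step by step:
t=0: [111, 62, 86, 3, 82]
t=1: [74, 54, 22, 9, 19]
t=2: [32, 67, 61, 37, 46]
t=3: [88, 50, 62, 101, 102]
t=4: [40, 74, 60, 62, 59]

Answer: [40, 74, 60, 62, 59]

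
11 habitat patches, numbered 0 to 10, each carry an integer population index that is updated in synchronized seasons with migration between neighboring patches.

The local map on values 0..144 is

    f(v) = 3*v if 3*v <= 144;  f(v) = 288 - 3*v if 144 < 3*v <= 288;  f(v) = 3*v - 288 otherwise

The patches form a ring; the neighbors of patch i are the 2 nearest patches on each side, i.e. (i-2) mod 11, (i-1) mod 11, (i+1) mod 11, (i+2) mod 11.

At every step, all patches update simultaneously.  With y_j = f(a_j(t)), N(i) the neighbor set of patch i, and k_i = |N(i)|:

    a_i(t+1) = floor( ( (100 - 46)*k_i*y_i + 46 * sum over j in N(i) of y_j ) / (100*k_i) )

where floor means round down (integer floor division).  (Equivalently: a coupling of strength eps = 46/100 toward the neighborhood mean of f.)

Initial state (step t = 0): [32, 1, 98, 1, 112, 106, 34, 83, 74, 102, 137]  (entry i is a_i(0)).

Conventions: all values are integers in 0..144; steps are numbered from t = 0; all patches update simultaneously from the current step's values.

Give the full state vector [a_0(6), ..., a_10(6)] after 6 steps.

Answer: [50, 29, 43, 46, 100, 88, 101, 99, 86, 87, 34]

Derivation:
t=0: [32, 1, 98, 1, 112, 106, 34, 83, 74, 102, 137]
t=1: [69, 27, 20, 11, 42, 38, 76, 45, 68, 46, 87]
t=2: [78, 66, 69, 61, 98, 102, 85, 118, 86, 112, 58]
t=3: [67, 89, 73, 79, 30, 33, 31, 50, 46, 56, 87]
t=4: [74, 38, 65, 59, 84, 96, 103, 126, 117, 109, 56]
t=5: [77, 106, 87, 87, 45, 29, 33, 62, 65, 60, 97]
t=6: [50, 29, 43, 46, 100, 88, 101, 99, 86, 87, 34]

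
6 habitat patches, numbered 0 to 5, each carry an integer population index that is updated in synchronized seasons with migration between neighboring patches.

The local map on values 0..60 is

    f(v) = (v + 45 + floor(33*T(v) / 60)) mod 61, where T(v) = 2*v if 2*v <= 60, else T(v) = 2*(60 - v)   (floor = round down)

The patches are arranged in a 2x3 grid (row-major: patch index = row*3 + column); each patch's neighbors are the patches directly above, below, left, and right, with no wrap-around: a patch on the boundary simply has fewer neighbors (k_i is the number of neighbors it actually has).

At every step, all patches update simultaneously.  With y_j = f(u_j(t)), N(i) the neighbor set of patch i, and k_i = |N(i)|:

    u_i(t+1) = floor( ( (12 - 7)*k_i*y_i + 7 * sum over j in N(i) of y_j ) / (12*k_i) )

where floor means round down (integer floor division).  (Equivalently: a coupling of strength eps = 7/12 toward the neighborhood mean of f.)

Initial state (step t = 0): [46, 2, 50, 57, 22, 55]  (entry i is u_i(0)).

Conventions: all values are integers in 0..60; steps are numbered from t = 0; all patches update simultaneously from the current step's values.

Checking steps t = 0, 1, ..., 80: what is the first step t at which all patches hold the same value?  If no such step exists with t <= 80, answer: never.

Answer: 2
Key observation: Synchronization is absorbing here: once all patches are equal they stay equal, and step 2 is the first all-equal step.

Derivation:
t=0: [46, 2, 50, 57, 22, 55]  (not all equal)
t=1: [45, 43, 45, 40, 39, 40]  (not all equal)
t=2: [45, 45, 45, 45, 45, 45]  (all equal)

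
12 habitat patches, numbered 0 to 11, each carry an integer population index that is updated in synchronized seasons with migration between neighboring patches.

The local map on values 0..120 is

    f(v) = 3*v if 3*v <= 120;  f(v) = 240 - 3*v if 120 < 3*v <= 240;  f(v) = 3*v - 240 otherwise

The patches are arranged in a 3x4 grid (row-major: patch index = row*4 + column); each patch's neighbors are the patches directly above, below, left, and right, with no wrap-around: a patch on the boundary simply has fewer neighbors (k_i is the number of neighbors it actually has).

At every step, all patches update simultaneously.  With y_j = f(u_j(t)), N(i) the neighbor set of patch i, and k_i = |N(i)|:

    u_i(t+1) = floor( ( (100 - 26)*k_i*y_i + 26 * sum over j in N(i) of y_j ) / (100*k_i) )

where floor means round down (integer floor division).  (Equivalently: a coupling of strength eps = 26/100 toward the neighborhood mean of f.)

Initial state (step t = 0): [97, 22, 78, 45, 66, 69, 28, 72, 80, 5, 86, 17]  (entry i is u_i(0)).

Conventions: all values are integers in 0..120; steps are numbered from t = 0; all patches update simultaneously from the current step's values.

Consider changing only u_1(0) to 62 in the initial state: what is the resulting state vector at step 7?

Simulating step by step:
t=0: [97, 62, 78, 45, 66, 69, 28, 72, 80, 5, 86, 17]
t=1: [50, 47, 25, 81, 38, 37, 67, 38, 7, 15, 26, 43]
t=2: [94, 97, 67, 26, 103, 101, 53, 97, 36, 51, 74, 107]
t=3: [46, 50, 47, 69, 69, 65, 71, 58, 100, 80, 34, 68]
t=4: [91, 87, 86, 45, 42, 43, 40, 57, 48, 17, 80, 48]
t=5: [41, 29, 34, 89, 105, 102, 101, 78, 92, 55, 23, 80]
t=6: [107, 89, 90, 34, 74, 68, 62, 12, 46, 70, 63, 9]
t=7: [65, 32, 38, 84, 32, 35, 49, 42, 81, 38, 47, 31]

Answer: [65, 32, 38, 84, 32, 35, 49, 42, 81, 38, 47, 31]
Key observation: This trace re-runs the system from the modified initial state.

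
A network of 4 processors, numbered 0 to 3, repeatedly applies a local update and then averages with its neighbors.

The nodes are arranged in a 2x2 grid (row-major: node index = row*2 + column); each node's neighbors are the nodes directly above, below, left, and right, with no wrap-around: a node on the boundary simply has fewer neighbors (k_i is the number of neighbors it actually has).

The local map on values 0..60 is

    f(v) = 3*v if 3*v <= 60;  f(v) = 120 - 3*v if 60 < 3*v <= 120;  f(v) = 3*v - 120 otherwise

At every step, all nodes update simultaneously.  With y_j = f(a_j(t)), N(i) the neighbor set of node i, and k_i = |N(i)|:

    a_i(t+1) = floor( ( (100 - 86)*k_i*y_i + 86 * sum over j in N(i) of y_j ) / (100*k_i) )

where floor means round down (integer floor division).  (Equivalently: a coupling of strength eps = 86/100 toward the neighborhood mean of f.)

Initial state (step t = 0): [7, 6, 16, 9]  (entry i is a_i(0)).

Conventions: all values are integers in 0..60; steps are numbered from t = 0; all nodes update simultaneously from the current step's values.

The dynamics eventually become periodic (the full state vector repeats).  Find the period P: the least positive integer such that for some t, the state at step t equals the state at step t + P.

Answer: 4
Key observation: The state at step 18, [42, 42, 42, 42], reappears at step 22 — and no state repeats earlier — so the cycle the system enters has period 4.

Derivation:
t=0: [7, 6, 16, 9]
t=1: [31, 23, 27, 32]
t=2: [42, 29, 27, 42]
t=3: [31, 9, 10, 31]
t=4: [28, 27, 27, 28]
t=5: [38, 36, 36, 38]
t=6: [11, 6, 6, 11]
t=7: [20, 30, 30, 20]
t=8: [34, 55, 55, 34]
t=9: [41, 21, 21, 41]
t=10: [49, 10, 10, 49]
t=11: [29, 27, 27, 29]
t=12: [38, 33, 33, 38]
t=13: [18, 8, 8, 18]
t=14: [28, 49, 49, 28]
t=15: [28, 34, 34, 28]
t=16: [20, 33, 33, 20]
t=17: [26, 54, 54, 26]
t=18: [42, 42, 42, 42]
t=19: [6, 6, 6, 6]
t=20: [18, 18, 18, 18]
t=21: [54, 54, 54, 54]
t=22: [42, 42, 42, 42]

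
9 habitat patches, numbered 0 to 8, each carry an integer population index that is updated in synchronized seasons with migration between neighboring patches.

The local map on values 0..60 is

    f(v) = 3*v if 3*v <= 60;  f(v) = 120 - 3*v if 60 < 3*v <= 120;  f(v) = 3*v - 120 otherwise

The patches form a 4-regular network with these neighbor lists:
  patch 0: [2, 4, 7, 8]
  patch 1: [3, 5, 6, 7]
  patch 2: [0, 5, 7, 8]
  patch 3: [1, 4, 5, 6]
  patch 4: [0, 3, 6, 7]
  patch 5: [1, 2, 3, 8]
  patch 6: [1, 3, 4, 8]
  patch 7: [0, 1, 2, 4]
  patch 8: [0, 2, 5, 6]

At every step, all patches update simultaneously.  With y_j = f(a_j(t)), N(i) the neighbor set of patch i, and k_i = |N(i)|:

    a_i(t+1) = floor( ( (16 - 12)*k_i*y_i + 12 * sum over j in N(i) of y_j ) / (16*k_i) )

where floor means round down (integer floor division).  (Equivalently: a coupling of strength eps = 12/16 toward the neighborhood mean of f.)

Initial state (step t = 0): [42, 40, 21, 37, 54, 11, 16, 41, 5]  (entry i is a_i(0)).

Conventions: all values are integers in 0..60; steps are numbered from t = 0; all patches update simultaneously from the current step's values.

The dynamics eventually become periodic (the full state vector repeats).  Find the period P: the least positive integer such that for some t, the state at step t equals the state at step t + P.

Simulating step by step:
t=0: [42, 40, 21, 37, 54, 11, 16, 41, 5]
t=1: [23, 17, 24, 25, 22, 23, 24, 20, 30]
t=2: [48, 51, 48, 49, 51, 45, 45, 53, 44]
t=3: [26, 26, 22, 24, 27, 21, 23, 31, 17]
t=4: [42, 44, 46, 47, 41, 50, 46, 39, 51]
t=5: [12, 16, 18, 17, 9, 23, 17, 8, 21]
t=6: [39, 45, 45, 45, 37, 52, 47, 36, 50]
t=7: [13, 19, 18, 18, 11, 23, 18, 10, 21]
t=8: [42, 49, 46, 50, 41, 54, 51, 41, 51]
t=9: [12, 27, 20, 27, 14, 30, 25, 10, 26]
t=10: [41, 36, 40, 39, 38, 41, 41, 40, 42]
t=11: [3, 4, 2, 5, 3, 4, 5, 3, 3]
t=12: [8, 12, 8, 12, 11, 10, 12, 9, 10]
t=13: [27, 33, 26, 34, 31, 31, 34, 28, 28]
t=14: [36, 23, 36, 21, 27, 28, 23, 33, 32]
t=15: [21, 43, 20, 47, 36, 36, 44, 26, 26]
t=16: [43, 18, 43, 13, 27, 27, 18, 36, 36]
t=17: [15, 40, 15, 44, 31, 31, 40, 23, 23]
t=18: [43, 16, 43, 13, 27, 27, 16, 34, 34]
t=19: [18, 39, 18, 42, 31, 31, 39, 24, 24]
t=20: [46, 16, 46, 12, 27, 27, 16, 37, 37]
t=21: [18, 36, 18, 41, 30, 30, 36, 25, 25]
t=22: [46, 19, 46, 16, 28, 28, 19, 39, 39]
t=23: [15, 41, 15, 46, 32, 32, 41, 24, 24]
t=24: [42, 18, 42, 14, 27, 27, 18, 33, 33]
t=25: [17, 42, 17, 45, 32, 32, 42, 24, 24]
t=26: [44, 18, 44, 15, 28, 28, 18, 36, 36]
t=27: [16, 41, 16, 45, 32, 32, 41, 24, 24]
t=28: [43, 17, 43, 13, 27, 27, 17, 35, 35]
t=29: [16, 39, 16, 43, 31, 31, 39, 24, 24]
t=30: [44, 17, 44, 13, 27, 27, 17, 35, 35]
t=31: [18, 39, 18, 43, 31, 31, 39, 25, 25]
t=32: [45, 16, 45, 13, 27, 27, 16, 37, 37]
t=33: [17, 37, 17, 42, 30, 30, 37, 24, 24]
t=34: [45, 19, 45, 16, 28, 28, 19, 38, 38]
t=35: [15, 41, 15, 46, 32, 32, 41, 24, 24]

Answer: 12
Key observation: The state at step 23, [15, 41, 15, 46, 32, 32, 41, 24, 24], reappears at step 35 — and no state repeats earlier — so the cycle the system enters has period 12.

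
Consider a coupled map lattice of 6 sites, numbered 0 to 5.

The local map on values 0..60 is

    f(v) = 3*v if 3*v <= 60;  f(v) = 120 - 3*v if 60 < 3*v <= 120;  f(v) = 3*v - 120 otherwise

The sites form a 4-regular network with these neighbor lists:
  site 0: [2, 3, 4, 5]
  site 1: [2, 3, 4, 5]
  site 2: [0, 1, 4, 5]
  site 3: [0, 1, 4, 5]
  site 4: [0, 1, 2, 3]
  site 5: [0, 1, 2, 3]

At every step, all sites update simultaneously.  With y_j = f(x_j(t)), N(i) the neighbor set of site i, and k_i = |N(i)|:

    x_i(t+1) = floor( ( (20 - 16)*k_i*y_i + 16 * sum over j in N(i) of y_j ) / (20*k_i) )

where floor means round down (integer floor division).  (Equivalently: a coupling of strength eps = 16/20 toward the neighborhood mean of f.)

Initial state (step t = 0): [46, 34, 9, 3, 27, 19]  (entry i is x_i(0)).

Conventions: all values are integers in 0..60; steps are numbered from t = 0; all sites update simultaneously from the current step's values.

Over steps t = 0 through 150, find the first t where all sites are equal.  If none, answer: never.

Simulating step by step:
t=0: [46, 34, 9, 3, 27, 19]  (not all equal)
t=1: [30, 30, 31, 28, 22, 25]  (not all equal)
t=2: [38, 38, 37, 39, 35, 33]  (not all equal)
t=3: [10, 10, 11, 10, 7, 9]  (not all equal)
t=4: [28, 28, 28, 27, 28, 30]  (not all equal)
t=5: [35, 35, 34, 35, 36, 35]  (not all equal)
t=6: [15, 15, 15, 14, 15, 15]  (not all equal)
t=7: [44, 44, 45, 44, 44, 44]  (not all equal)
t=8: [12, 12, 12, 12, 12, 12]  (all equal)

Answer: 8
Key observation: Synchronization is absorbing here: once all sites are equal they stay equal, and step 8 is the first all-equal step.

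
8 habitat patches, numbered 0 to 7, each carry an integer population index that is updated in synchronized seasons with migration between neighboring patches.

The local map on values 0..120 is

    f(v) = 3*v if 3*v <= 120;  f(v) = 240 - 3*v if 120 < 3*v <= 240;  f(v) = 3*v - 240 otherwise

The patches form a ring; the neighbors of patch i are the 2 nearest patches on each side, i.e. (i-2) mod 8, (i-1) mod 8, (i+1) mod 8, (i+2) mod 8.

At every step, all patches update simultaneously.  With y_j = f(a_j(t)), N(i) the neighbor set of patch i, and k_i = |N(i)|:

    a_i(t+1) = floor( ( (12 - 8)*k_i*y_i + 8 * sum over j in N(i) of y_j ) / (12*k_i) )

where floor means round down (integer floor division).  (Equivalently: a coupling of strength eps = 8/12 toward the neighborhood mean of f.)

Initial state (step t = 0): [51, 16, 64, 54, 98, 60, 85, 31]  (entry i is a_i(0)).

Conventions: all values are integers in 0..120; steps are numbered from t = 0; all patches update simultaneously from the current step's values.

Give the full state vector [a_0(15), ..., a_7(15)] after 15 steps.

Simulating step by step:
t=0: [51, 16, 64, 54, 98, 60, 85, 31]
t=1: [63, 67, 60, 61, 51, 60, 54, 66]
t=2: [53, 48, 59, 60, 71, 64, 66, 52]
t=3: [74, 80, 65, 59, 44, 51, 54, 72]
t=4: [30, 25, 46, 61, 81, 74, 65, 38]
t=5: [86, 85, 71, 52, 38, 42, 52, 76]
t=6: [29, 28, 47, 73, 89, 87, 71, 42]
t=7: [83, 81, 69, 45, 37, 38, 50, 74]
t=8: [27, 28, 49, 78, 94, 92, 72, 42]
t=9: [79, 77, 66, 44, 40, 43, 53, 75]
t=10: [25, 31, 54, 83, 97, 91, 68, 39]
t=11: [79, 77, 64, 45, 43, 46, 58, 78]
t=12: [22, 30, 54, 80, 90, 82, 59, 32]
t=13: [76, 70, 57, 34, 34, 33, 54, 69]
t=14: [39, 46, 64, 84, 92, 85, 67, 47]
t=15: [87, 80, 60, 37, 31, 36, 57, 78]

Answer: [87, 80, 60, 37, 31, 36, 57, 78]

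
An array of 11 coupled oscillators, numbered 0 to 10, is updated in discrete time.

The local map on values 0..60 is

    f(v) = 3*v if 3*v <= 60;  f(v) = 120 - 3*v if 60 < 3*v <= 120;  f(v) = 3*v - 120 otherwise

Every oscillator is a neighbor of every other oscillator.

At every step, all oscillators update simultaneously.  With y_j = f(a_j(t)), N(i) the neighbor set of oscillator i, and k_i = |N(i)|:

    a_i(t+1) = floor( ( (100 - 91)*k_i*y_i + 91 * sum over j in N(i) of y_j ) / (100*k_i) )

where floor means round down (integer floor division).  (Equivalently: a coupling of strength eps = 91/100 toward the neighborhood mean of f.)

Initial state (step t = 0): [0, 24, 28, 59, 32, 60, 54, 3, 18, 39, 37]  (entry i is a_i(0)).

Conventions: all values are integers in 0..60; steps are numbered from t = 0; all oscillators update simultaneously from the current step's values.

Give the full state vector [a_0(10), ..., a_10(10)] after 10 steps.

Simulating step by step:
t=0: [0, 24, 28, 59, 32, 60, 54, 3, 18, 39, 37]
t=1: [31, 31, 31, 31, 31, 31, 31, 31, 31, 31, 31]
t=2: [27, 27, 27, 27, 27, 27, 27, 27, 27, 27, 27]
t=3: [39, 39, 39, 39, 39, 39, 39, 39, 39, 39, 39]
t=4: [3, 3, 3, 3, 3, 3, 3, 3, 3, 3, 3]
t=5: [9, 9, 9, 9, 9, 9, 9, 9, 9, 9, 9]
t=6: [27, 27, 27, 27, 27, 27, 27, 27, 27, 27, 27]
t=7: [39, 39, 39, 39, 39, 39, 39, 39, 39, 39, 39]
t=8: [3, 3, 3, 3, 3, 3, 3, 3, 3, 3, 3]
t=9: [9, 9, 9, 9, 9, 9, 9, 9, 9, 9, 9]
t=10: [27, 27, 27, 27, 27, 27, 27, 27, 27, 27, 27]

Answer: [27, 27, 27, 27, 27, 27, 27, 27, 27, 27, 27]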